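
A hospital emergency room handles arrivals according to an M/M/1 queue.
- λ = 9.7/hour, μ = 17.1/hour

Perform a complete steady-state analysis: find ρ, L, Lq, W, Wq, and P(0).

Step 1: ρ = λ/μ = 9.7/17.1 = 0.5673
Step 2: L = λ/(μ-λ) = 9.7/7.40 = 1.3108
Step 3: Lq = λ²/(μ(μ-λ)) = 94.09/(17.1×7.40) = 0.7436
Step 4: W = 1/(μ-λ) = 1/7.40 = 0.135135
Step 5: Wq = λ/(μ(μ-λ)) = 9.7/(17.1×7.40) = 0.07666
Step 6: P(0) = 1-ρ = 0.4327
Verify: L = λW = 9.7×0.135135 = 1.3108 ✔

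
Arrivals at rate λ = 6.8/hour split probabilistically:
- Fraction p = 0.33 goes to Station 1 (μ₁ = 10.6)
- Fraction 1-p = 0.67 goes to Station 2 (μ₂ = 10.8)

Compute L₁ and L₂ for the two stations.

Effective rates: λ₁ = 6.8×0.33 = 2.244, λ₂ = 6.8×0.67 = 4.556
Station 1: ρ₁ = 2.244/10.6 = 0.211698, L₁ = ρ₁/(1-ρ₁) = 0.211698/(1-0.211698) = 0.2685
Station 2: ρ₂ = 4.556/10.8 = 0.42185, L₂ = ρ₂/(1-ρ₂) = 0.42185/(1-0.42185) = 0.7297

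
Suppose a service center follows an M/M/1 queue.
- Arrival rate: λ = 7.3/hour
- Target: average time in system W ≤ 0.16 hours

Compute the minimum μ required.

For M/M/1: W = 1/(μ-λ)
Need W ≤ 0.16, so 1/(μ-λ) ≤ 0.16
μ - λ ≥ 1/0.16 = 6.2500
μ ≥ 7.3 + 6.2500 = 13.5500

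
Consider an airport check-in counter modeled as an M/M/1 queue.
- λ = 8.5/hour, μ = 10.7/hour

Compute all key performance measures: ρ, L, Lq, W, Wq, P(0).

Step 1: ρ = λ/μ = 8.5/10.7 = 0.7944
Step 2: L = λ/(μ-λ) = 8.5/2.20 = 3.8636
Step 3: Lq = λ²/(μ(μ-λ)) = 72.25/(10.7×2.20) = 3.0692
Step 4: W = 1/(μ-λ) = 1/2.20 = 0.454545
Step 5: Wq = λ/(μ(μ-λ)) = 8.5/(10.7×2.20) = 0.3611
Step 6: P(0) = 1-ρ = 0.2056
Verify: L = λW = 8.5×0.454545 = 3.8636 ✔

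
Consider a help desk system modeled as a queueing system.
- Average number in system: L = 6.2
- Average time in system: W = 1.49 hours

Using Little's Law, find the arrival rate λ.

Little's Law: L = λW, so λ = L/W
λ = 6.2/1.49 = 4.1611 tickets/hour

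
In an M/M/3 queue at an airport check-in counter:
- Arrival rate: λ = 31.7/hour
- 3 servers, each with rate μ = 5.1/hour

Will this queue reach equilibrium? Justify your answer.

Stability requires ρ = λ/(cμ) < 1
ρ = 31.7/(3 × 5.1) = 31.7/15.30 = 2.0719
Since 2.0719 ≥ 1, the system is UNSTABLE.
Need c > λ/μ = 31.7/5.1 = 6.22.
Minimum servers needed: c = 7.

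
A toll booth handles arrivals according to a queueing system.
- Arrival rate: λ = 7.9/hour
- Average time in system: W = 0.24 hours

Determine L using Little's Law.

Little's Law: L = λW
L = 7.9 × 0.24 = 1.8960 vehicles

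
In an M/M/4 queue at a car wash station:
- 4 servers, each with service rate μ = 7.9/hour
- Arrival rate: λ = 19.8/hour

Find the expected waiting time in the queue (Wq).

Traffic intensity: ρ = λ/(cμ) = 19.8/(4×7.9) = 0.6266
Since ρ = 0.6266 < 1, system is stable.
Offered load a = λ/μ = cρ = 19.8/7.9 = 2.5063
P₀ = [ Σₙ₌₀^3 aⁿ/n! + a^4/(4!(1-ρ)) ]⁻¹
Σ = a^0/0! + a^1/1! + a^2/2! + a^3/3! = 1.00000 + 2.50633 + 3.14084 + 2.62400 = 9.2712
a^4/(4!(1-ρ)) = 39.4596/(24 × 0.37342) = 4.4030
P₀ = 1/(9.2712 + 4.4030) = 0.07313
Lq = P₀·a^4·ρ / (4!(1-ρ)²) = 0.073131 × 39.4596 × 0.62658 / (24 × 0.13944) = 0.5403
Wq = Lq/λ = 0.5403/19.8 = 0.02729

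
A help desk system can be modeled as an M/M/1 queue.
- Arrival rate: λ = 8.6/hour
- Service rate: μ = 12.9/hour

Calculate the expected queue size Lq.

ρ = λ/μ = 8.6/12.9 = 0.6667
For M/M/1: Lq = λ²/(μ(μ-λ))
Lq = 73.96/(12.9 × 4.30)
Lq = 1.3333 tickets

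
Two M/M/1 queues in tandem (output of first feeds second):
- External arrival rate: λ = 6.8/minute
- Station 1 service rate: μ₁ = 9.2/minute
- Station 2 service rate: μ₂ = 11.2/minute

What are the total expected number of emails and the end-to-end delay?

By Jackson's theorem, each station behaves as independent M/M/1.
Station 1: ρ₁ = 6.8/9.2 = 0.7391, L₁ = ρ₁/(1-ρ₁) = λ/(μ₁-λ) = 6.8/2.40 = 2.8333
Station 2: ρ₂ = 6.8/11.2 = 0.6071, L₂ = ρ₂/(1-ρ₂) = λ/(μ₂-λ) = 6.8/4.40 = 1.5455
Total: L = L₁ + L₂ = 2.8333 + 1.5455 = 4.3788
W = L/λ = 4.3788/6.8 = 0.6439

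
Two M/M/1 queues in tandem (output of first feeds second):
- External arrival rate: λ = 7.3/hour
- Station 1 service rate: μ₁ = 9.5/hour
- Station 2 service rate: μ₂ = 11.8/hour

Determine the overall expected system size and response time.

By Jackson's theorem, each station behaves as independent M/M/1.
Station 1: ρ₁ = 7.3/9.5 = 0.7684, L₁ = ρ₁/(1-ρ₁) = λ/(μ₁-λ) = 7.3/2.20 = 3.3182
Station 2: ρ₂ = 7.3/11.8 = 0.6186, L₂ = ρ₂/(1-ρ₂) = λ/(μ₂-λ) = 7.3/4.50 = 1.6222
Total: L = L₁ + L₂ = 3.3182 + 1.6222 = 4.9404
W = L/λ = 4.9404/7.3 = 0.6768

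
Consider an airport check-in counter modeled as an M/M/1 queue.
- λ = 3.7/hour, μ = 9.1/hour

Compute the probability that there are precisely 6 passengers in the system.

ρ = λ/μ = 3.7/9.1 = 0.4066
P(n) = (1-ρ)ρⁿ
P(6) = (1-0.4066) × 0.4066^6
P(6) = 0.59340 × 0.0045186
P(6) = 0.002681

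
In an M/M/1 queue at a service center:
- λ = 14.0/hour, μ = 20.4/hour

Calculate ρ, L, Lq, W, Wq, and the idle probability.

Step 1: ρ = λ/μ = 14.0/20.4 = 0.6863
Step 2: L = λ/(μ-λ) = 14.0/6.40 = 2.1875
Step 3: Lq = λ²/(μ(μ-λ)) = 196.00/(20.4×6.40) = 1.5012
Step 4: W = 1/(μ-λ) = 1/6.40 = 0.15625
Step 5: Wq = λ/(μ(μ-λ)) = 14.0/(20.4×6.40) = 0.1072
Step 6: P(0) = 1-ρ = 0.3137
Verify: L = λW = 14.0×0.15625 = 2.1875 ✔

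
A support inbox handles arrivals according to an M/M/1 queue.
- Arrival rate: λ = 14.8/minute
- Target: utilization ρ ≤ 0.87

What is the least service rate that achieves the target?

ρ = λ/μ, so μ = λ/ρ
μ ≥ 14.8/0.87 = 17.0115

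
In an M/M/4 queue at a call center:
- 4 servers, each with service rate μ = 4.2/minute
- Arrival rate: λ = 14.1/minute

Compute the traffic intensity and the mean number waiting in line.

Traffic intensity: ρ = λ/(cμ) = 14.1/(4×4.2) = 0.8393
Since ρ = 0.8393 < 1, system is stable.
Offered load a = λ/μ = cρ = 14.1/4.2 = 3.3571
P₀ = [ Σₙ₌₀^3 aⁿ/n! + a^4/(4!(1-ρ)) ]⁻¹
Σ = a^0/0! + a^1/1! + a^2/2! + a^3/3! = 1.0000 + 3.3571 + 5.6352 + 6.3061 = 16.2984
a^4/(4!(1-ρ)) = 127.0221/(24 × 0.160714) = 32.9317
P₀ = 1/(16.2984 + 32.9317) = 0.02031
Lq = P₀·a^4·ρ / (4!(1-ρ)²) = 0.0203128 × 127.0221 × 0.839286 / (24 × 0.0258291) = 3.4933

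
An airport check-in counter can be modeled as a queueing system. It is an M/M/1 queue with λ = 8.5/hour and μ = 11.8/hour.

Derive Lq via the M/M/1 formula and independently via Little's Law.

Method 1 (direct): Lq = λ²/(μ(μ-λ)) = 72.25/(11.8 × 3.30) = 1.8554

Method 2 (Little's Law):
W = 1/(μ-λ) = 1/3.30 = 0.30303
Wq = W - 1/μ = 0.30303 - 0.084746 = 0.21828
Lq = λWq = 8.5 × 0.21828 = 1.8554 ✔ (matches Method 1)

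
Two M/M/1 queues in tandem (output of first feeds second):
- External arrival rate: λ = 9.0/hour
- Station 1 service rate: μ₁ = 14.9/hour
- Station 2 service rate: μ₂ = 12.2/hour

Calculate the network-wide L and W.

By Jackson's theorem, each station behaves as independent M/M/1.
Station 1: ρ₁ = 9.0/14.9 = 0.6040, L₁ = ρ₁/(1-ρ₁) = λ/(μ₁-λ) = 9.0/5.90 = 1.5254
Station 2: ρ₂ = 9.0/12.2 = 0.7377, L₂ = ρ₂/(1-ρ₂) = λ/(μ₂-λ) = 9.0/3.20 = 2.8125
Total: L = L₁ + L₂ = 1.5254 + 2.8125 = 4.3379
W = L/λ = 4.3379/9.0 = 0.4820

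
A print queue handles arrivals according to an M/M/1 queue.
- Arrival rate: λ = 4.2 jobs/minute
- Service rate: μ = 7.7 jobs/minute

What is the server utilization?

Server utilization: ρ = λ/μ
ρ = 4.2/7.7 = 0.5455
The server is busy 54.55% of the time.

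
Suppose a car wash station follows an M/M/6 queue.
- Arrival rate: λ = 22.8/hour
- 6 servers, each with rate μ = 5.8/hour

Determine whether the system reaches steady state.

Stability requires ρ = λ/(cμ) < 1
ρ = 22.8/(6 × 5.8) = 22.8/34.80 = 0.6552
Since 0.6552 < 1, the system is STABLE.
The servers are busy 65.52% of the time.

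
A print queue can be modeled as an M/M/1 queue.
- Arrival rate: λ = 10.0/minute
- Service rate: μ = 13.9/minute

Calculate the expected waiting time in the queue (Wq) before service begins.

First, compute utilization: ρ = λ/μ = 10.0/13.9 = 0.7194
For M/M/1: Wq = λ/(μ(μ-λ))
Wq = 10.0/(13.9 × (13.9-10.0))
Wq = 10.0/(13.9 × 3.90)
Wq = 0.1845 minutes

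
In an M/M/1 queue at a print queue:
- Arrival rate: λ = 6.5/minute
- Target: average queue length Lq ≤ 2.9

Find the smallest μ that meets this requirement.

For M/M/1: Lq = λ²/(μ(μ-λ))
Need Lq ≤ 2.9, i.e. μ(μ-λ) ≥ λ²/2.9
μ² - 6.5μ - 42.25/2.9 ≥ 0  →  μ² - 6.5μ - 14.56897 ≥ 0
Quadratic formula (positive root): μ = [λ + √(λ² + 4×14.56897)]/2
Discriminant: 42.25 + 4×14.56897 = 100.5259, √100.5259 = 10.0263
μ ≥ (6.5 + 10.0263)/2 = 8.2631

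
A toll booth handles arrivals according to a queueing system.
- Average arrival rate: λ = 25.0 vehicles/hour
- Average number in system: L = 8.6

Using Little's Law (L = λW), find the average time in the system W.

Little's Law: L = λW, so W = L/λ
W = 8.6/25.0 = 0.3440 hours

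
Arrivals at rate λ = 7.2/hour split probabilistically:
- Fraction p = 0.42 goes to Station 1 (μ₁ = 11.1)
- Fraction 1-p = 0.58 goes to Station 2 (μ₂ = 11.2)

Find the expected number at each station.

Effective rates: λ₁ = 7.2×0.42 = 3.024, λ₂ = 7.2×0.58 = 4.176
Station 1: ρ₁ = 3.024/11.1 = 0.2724, L₁ = ρ₁/(1-ρ₁) = 0.2724/(1-0.2724) = 0.3744
Station 2: ρ₂ = 4.176/11.2 = 0.37286, L₂ = ρ₂/(1-ρ₂) = 0.37286/(1-0.37286) = 0.5945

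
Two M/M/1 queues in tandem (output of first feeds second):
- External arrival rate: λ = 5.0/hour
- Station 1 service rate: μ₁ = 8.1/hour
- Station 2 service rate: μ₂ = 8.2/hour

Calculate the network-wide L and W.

By Jackson's theorem, each station behaves as independent M/M/1.
Station 1: ρ₁ = 5.0/8.1 = 0.6173, L₁ = ρ₁/(1-ρ₁) = λ/(μ₁-λ) = 5.0/3.10 = 1.6129
Station 2: ρ₂ = 5.0/8.2 = 0.6098, L₂ = ρ₂/(1-ρ₂) = λ/(μ₂-λ) = 5.0/3.20 = 1.5625
Total: L = L₁ + L₂ = 1.6129 + 1.5625 = 3.1754
W = L/λ = 3.1754/5.0 = 0.6351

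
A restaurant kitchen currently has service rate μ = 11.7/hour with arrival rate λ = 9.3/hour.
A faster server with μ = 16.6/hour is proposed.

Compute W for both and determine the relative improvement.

System 1: ρ₁ = 9.3/11.7 = 0.7949, W₁ = 1/(11.7-9.3) = 0.4167
System 2: ρ₂ = 9.3/16.6 = 0.5602, W₂ = 1/(16.6-9.3) = 0.1370
Improvement: (W₁-W₂)/W₁ = (0.4167-0.1370)/0.4167 = 67.12%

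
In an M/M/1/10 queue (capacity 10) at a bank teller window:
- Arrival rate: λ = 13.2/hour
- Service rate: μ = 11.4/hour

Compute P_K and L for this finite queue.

ρ = λ/μ = 13.2/11.4 = 1.1579
P₀ = (1-ρ)/(1-ρ^(K+1)) = (1-1.1579)/(1-1.1579^11) = -0.1579000/-4.016278 = 0.03932
P_K = P₀×ρ^K = 0.03932 × 1.1579^10 = 0.03932 × 4.3322 = 0.1703
Blocking probability P_10 = 0.1703 (17.03%)
L = ρ[1 - (K+1)ρ^K + Kρ^(K+1)] / [(1-ρ)(1-ρ^(K+1))]
L = 1.1579 × (1 - 11×4.332220 + 10×5.016278) / ((1 - 1.1579) × (1 - 5.016278)) = 6.4057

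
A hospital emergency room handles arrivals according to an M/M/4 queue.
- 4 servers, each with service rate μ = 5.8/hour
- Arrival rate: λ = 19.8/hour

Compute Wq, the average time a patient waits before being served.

Traffic intensity: ρ = λ/(cμ) = 19.8/(4×5.8) = 0.8534
Since ρ = 0.8534 < 1, system is stable.
Offered load a = λ/μ = cρ = 19.8/5.8 = 3.4138
P₀ = [ Σₙ₌₀^3 aⁿ/n! + a^4/(4!(1-ρ)) ]⁻¹
Σ = a^0/0! + a^1/1! + a^2/2! + a^3/3! = 1.0000 + 3.4138 + 5.8270 + 6.6307 = 16.8715
a^4/(4!(1-ρ)) = 135.8153/(24 × 0.1465517) = 38.6142
P₀ = 1/(16.8715 + 38.6142) = 0.01802
Lq = P₀·a^4·ρ / (4!(1-ρ)²) = 0.0180227 × 135.8153 × 0.853448 / (24 × 0.0214774) = 4.0528
Wq = Lq/λ = 4.0528/19.8 = 0.2047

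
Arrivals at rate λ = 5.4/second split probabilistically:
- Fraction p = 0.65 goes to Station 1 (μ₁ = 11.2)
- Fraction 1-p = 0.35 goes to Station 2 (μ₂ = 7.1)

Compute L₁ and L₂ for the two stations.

Effective rates: λ₁ = 5.4×0.65 = 3.51, λ₂ = 5.4×0.35 = 1.89
Station 1: ρ₁ = 3.51/11.2 = 0.31339, L₁ = ρ₁/(1-ρ₁) = 0.31339/(1-0.31339) = 0.4564
Station 2: ρ₂ = 1.89/7.1 = 0.2662, L₂ = ρ₂/(1-ρ₂) = 0.2662/(1-0.2662) = 0.3628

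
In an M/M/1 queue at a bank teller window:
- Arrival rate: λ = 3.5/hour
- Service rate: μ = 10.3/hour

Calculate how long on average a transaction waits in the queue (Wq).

First, compute utilization: ρ = λ/μ = 3.5/10.3 = 0.3398
For M/M/1: Wq = λ/(μ(μ-λ))
Wq = 3.5/(10.3 × (10.3-3.5))
Wq = 3.5/(10.3 × 6.80)
Wq = 0.04997 hours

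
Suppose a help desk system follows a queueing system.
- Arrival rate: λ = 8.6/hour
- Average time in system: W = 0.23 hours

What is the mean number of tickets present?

Little's Law: L = λW
L = 8.6 × 0.23 = 1.9780 tickets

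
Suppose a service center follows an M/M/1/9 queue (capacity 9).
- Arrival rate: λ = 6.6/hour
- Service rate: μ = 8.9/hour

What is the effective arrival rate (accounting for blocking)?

ρ = λ/μ = 6.6/8.9 = 0.741573
P₀ = (1-ρ)/(1-ρ^(K+1)) = (1-0.741573)/(1-0.741573^10) = 0.2584/0.9497 = 0.2721
P_K = P₀×ρ^K = 0.27211 × 0.741573^9 = 0.27211 × 0.067824 = 0.01846
λ_eff = λ(1-P_K) = 6.6 × (1 - 0.01846) = 6.6 × 0.98154 = 6.4782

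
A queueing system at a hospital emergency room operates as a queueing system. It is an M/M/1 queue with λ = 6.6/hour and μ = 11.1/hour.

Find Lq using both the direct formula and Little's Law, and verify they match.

Method 1 (direct): Lq = λ²/(μ(μ-λ)) = 43.56/(11.1 × 4.50) = 0.8721

Method 2 (Little's Law):
W = 1/(μ-λ) = 1/4.50 = 0.22222
Wq = W - 1/μ = 0.22222 - 0.090090 = 0.13213
Lq = λWq = 6.6 × 0.13213 = 0.8721 ✔ (matches Method 1)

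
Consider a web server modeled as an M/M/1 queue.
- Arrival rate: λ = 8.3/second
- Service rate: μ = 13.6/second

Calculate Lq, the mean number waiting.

ρ = λ/μ = 8.3/13.6 = 0.6103
For M/M/1: Lq = λ²/(μ(μ-λ))
Lq = 68.89/(13.6 × 5.30)
Lq = 0.9557 requests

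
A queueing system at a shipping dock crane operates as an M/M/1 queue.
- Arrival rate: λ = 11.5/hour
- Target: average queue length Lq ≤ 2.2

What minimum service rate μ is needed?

For M/M/1: Lq = λ²/(μ(μ-λ))
Need Lq ≤ 2.2, i.e. μ(μ-λ) ≥ λ²/2.2
μ² - 11.5μ - 132.25/2.2 ≥ 0  →  μ² - 11.5μ - 60.113636 ≥ 0
Quadratic formula (positive root): μ = [λ + √(λ² + 4×60.113636)]/2
Discriminant: 132.25 + 4×60.113636 = 372.7045, √372.7045 = 19.3056
μ ≥ (11.5 + 19.3056)/2 = 15.4028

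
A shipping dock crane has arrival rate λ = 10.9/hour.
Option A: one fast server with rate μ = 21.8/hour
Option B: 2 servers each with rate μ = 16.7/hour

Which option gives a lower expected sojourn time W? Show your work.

Option A: single server μ = 21.8 (M/M/1)
  ρ_A = 10.9/21.8 = 0.5000
  W_A = 1/(μ-λ) = 1/(21.8-10.9) = 1/10.90 = 0.09174

Option B: 2 servers μ = 16.7 (M/M/2)
  ρ_B = λ/(cμ) = 10.9/(2×16.7) = 0.3263
  Offered load a = λ/μ = cρ = 10.9/16.7 = 0.6527
  P₀ = [ Σₙ₌₀^1 aⁿ/n! + a^2/(2!(1-ρ)) ]⁻¹
  Σ = a^0/0! + a^1/1! = 1.0000 + 0.6527 = 1.6527
  a^2/(2!(1-ρ)) = 0.4260/(2 × 0.6737) = 0.3162
  P₀ = 1/(1.6527 + 0.3162) = 0.5079
  Lq = P₀·a^2·ρ / (2!(1-ρ)²) = 0.50790 × 0.42601 × 0.32635 / (2 × 0.45381) = 0.07780
  Wq_B = Lq/λ = 0.07780/10.9 = 0.007138
  W_B = Wq_B + 1/μ = 0.007138 + 0.05988 = 0.06702

Since W_B = 0.06702 < W_A = 0.09174, Option B (multiple servers) has the shorter time in system.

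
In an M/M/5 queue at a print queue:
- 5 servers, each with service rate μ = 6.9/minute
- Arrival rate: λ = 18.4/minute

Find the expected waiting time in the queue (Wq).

Traffic intensity: ρ = λ/(cμ) = 18.4/(5×6.9) = 0.5333
Since ρ = 0.5333 < 1, system is stable.
Offered load a = λ/μ = cρ = 18.4/6.9 = 2.6667
P₀ = [ Σₙ₌₀^4 aⁿ/n! + a^5/(5!(1-ρ)) ]⁻¹
Σ = a^0/0! + a^1/1! + a^2/2! + a^3/3! + a^4/4! = 1.00000 + 2.66667 + 3.55556 + 3.16049 + 2.10700 = 12.4897
a^5/(5!(1-ρ)) = 134.8477/(120 × 0.46667) = 2.4080
P₀ = 1/(12.4897 + 2.4080) = 0.06712
Lq = P₀·a^5·ρ / (5!(1-ρ)²) = 0.06712 × 134.8477 × 0.5333 / (120 × 0.2178) = 0.1847
Wq = Lq/λ = 0.1847/18.4 = 0.01004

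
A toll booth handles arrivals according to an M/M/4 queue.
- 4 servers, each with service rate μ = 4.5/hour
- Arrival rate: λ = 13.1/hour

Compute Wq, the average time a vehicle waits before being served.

Traffic intensity: ρ = λ/(cμ) = 13.1/(4×4.5) = 0.7278
Since ρ = 0.7278 < 1, system is stable.
Offered load a = λ/μ = cρ = 13.1/4.5 = 2.9111
P₀ = [ Σₙ₌₀^3 aⁿ/n! + a^4/(4!(1-ρ)) ]⁻¹
Σ = a^0/0! + a^1/1! + a^2/2! + a^3/3! = 1.0000 + 2.9111 + 4.2373 + 4.1117 = 12.2601
a^4/(4!(1-ρ)) = 71.8183/(24 × 0.272222) = 10.9926
P₀ = 1/(12.2601 + 10.9926) = 0.04301
Lq = P₀·a^4·ρ / (4!(1-ρ)²) = 0.043006 × 71.8183 × 0.72778 / (24 × 0.074105) = 1.2639
Wq = Lq/λ = 1.2639/13.1 = 0.09648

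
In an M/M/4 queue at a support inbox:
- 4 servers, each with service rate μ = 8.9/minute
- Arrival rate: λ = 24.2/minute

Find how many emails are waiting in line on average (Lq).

Traffic intensity: ρ = λ/(cμ) = 24.2/(4×8.9) = 0.6798
Since ρ = 0.6798 < 1, system is stable.
Offered load a = λ/μ = cρ = 24.2/8.9 = 2.7191
P₀ = [ Σₙ₌₀^3 aⁿ/n! + a^4/(4!(1-ρ)) ]⁻¹
Σ = a^0/0! + a^1/1! + a^2/2! + a^3/3! = 1.0000 + 2.7191 + 3.6968 + 3.3506 = 10.7665
a^4/(4!(1-ρ)) = 54.6640/(24 × 0.320225) = 7.1127
P₀ = 1/(10.7665 + 7.1127) = 0.05593
Lq = P₀·a^4·ρ / (4!(1-ρ)²) = 0.055931 × 54.6640 × 0.67978 / (24 × 0.10254) = 0.8445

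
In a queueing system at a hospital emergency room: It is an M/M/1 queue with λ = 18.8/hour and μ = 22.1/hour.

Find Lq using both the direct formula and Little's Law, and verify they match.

Method 1 (direct): Lq = λ²/(μ(μ-λ)) = 353.44/(22.1 × 3.30) = 4.8463

Method 2 (Little's Law):
W = 1/(μ-λ) = 1/3.30 = 0.30303
Wq = W - 1/μ = 0.30303 - 0.045249 = 0.25778
Lq = λWq = 18.8 × 0.25778 = 4.8463 ✔ (matches Method 1)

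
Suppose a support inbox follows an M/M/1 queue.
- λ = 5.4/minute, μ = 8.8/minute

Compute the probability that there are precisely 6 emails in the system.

ρ = λ/μ = 5.4/8.8 = 0.61364
P(n) = (1-ρ)ρⁿ
P(6) = (1-0.61364) × 0.61364^6
P(6) = 0.3864 × 0.05339
P(6) = 0.02063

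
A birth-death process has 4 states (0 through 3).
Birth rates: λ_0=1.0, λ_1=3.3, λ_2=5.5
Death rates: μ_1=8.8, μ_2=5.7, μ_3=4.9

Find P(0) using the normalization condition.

Ratios P(n)/P(0) = (λ₀···λₙ₋₁)/(μ₁···μₙ):
P(1)/P(0) = (1.0)/(8.8) = 0.11364
P(2)/P(0) = (1.0×3.3)/(8.8×5.7) = 0.065789
P(3)/P(0) = (1.0×3.3×5.5)/(8.8×5.7×4.9) = 0.073845

Normalization: ∑ P(n) = 1
P(0) × (1.0000 + 0.11364 + 0.065789 + 0.073845) = 1
P(0) × 1.2533 = 1
P(0) = 1/1.2533 = 0.7979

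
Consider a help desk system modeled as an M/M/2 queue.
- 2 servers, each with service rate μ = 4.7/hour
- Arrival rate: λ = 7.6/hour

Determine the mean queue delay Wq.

Traffic intensity: ρ = λ/(cμ) = 7.6/(2×4.7) = 0.8085
Since ρ = 0.8085 < 1, system is stable.
Offered load a = λ/μ = cρ = 7.6/4.7 = 1.6170
P₀ = [ Σₙ₌₀^1 aⁿ/n! + a^2/(2!(1-ρ)) ]⁻¹
Σ = a^0/0! + a^1/1! = 1.0000 + 1.6170 = 2.6170
a^2/(2!(1-ρ)) = 2.61476/(2 × 0.191489) = 6.8274
P₀ = 1/(2.6170 + 6.8274) = 0.1059
Lq = P₀·a^2·ρ / (2!(1-ρ)²) = 0.10588 × 2.6148 × 0.80851 / (2 × 0.036668) = 3.0523
Wq = Lq/λ = 3.0523/7.6 = 0.4016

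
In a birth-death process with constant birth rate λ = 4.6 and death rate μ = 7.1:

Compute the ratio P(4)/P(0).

For constant rates: P(n)/P(0) = (λ/μ)^n
P(4)/P(0) = (4.6/7.1)^4 = 0.6479^4 = 0.1762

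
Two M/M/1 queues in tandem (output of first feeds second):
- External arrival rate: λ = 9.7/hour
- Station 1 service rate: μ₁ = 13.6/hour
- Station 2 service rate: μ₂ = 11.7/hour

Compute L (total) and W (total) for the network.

By Jackson's theorem, each station behaves as independent M/M/1.
Station 1: ρ₁ = 9.7/13.6 = 0.7132, L₁ = ρ₁/(1-ρ₁) = λ/(μ₁-λ) = 9.7/3.90 = 2.4872
Station 2: ρ₂ = 9.7/11.7 = 0.8291, L₂ = ρ₂/(1-ρ₂) = λ/(μ₂-λ) = 9.7/2.00 = 4.8500
Total: L = L₁ + L₂ = 2.4872 + 4.8500 = 7.3372
W = L/λ = 7.3372/9.7 = 0.7564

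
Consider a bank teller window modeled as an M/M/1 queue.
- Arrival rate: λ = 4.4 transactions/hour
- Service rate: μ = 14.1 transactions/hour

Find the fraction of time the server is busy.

Server utilization: ρ = λ/μ
ρ = 4.4/14.1 = 0.3121
The server is busy 31.21% of the time.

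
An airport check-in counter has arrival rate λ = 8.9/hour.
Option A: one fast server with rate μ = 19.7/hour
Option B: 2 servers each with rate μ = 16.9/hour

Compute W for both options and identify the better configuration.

Option A: single server μ = 19.7 (M/M/1)
  ρ_A = 8.9/19.7 = 0.4518
  W_A = 1/(μ-λ) = 1/(19.7-8.9) = 1/10.80 = 0.09259

Option B: 2 servers μ = 16.9 (M/M/2)
  ρ_B = λ/(cμ) = 8.9/(2×16.9) = 0.2633
  Offered load a = λ/μ = cρ = 8.9/16.9 = 0.5266
  P₀ = [ Σₙ₌₀^1 aⁿ/n! + a^2/(2!(1-ρ)) ]⁻¹
  Σ = a^0/0! + a^1/1! = 1.0000 + 0.5266 = 1.5266
  a^2/(2!(1-ρ)) = 0.2773/(2 × 0.7367) = 0.1882
  P₀ = 1/(1.5266 + 0.18823) = 0.5831
  Lq = P₀·a^2·ρ / (2!(1-ρ)²) = 0.58314 × 0.27734 × 0.26331 / (2 × 0.54271) = 0.03923
  Wq_B = Lq/λ = 0.03923/8.9 = 0.004408
  W_B = Wq_B + 1/μ = 0.004408 + 0.05917 = 0.06358

Since W_B = 0.06358 < W_A = 0.09259, Option B (multiple servers) has the shorter time in system.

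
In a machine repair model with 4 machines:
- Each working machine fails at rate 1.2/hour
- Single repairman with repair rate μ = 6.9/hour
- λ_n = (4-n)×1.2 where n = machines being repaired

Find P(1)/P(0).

P(1)/P(0) = ∏_{i=0}^{1-1} λ_i/μ_{i+1}
= (4-0)×1.2/6.9
= 0.6957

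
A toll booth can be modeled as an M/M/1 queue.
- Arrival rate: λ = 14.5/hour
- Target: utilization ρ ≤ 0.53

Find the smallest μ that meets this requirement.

ρ = λ/μ, so μ = λ/ρ
μ ≥ 14.5/0.53 = 27.3585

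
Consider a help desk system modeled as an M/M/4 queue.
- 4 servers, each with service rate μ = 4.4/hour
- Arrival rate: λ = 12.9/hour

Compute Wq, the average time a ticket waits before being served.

Traffic intensity: ρ = λ/(cμ) = 12.9/(4×4.4) = 0.7330
Since ρ = 0.7330 < 1, system is stable.
Offered load a = λ/μ = cρ = 12.9/4.4 = 2.9318
P₀ = [ Σₙ₌₀^3 aⁿ/n! + a^4/(4!(1-ρ)) ]⁻¹
Σ = a^0/0! + a^1/1! + a^2/2! + a^3/3! = 1.0000 + 2.9318 + 4.2978 + 4.2001 = 12.4297
a^4/(4!(1-ρ)) = 73.88361/(24 × 0.2670455) = 11.5279
P₀ = 1/(12.4297 + 11.5279) = 0.04174
Lq = P₀·a^4·ρ / (4!(1-ρ)²) = 0.041740 × 73.8836 × 0.73295 / (24 × 0.071313) = 1.3207
Wq = Lq/λ = 1.3207/12.9 = 0.1024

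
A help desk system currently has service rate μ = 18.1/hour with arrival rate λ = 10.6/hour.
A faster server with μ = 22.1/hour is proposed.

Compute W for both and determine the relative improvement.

System 1: ρ₁ = 10.6/18.1 = 0.5856, W₁ = 1/(18.1-10.6) = 0.13333
System 2: ρ₂ = 10.6/22.1 = 0.4796, W₂ = 1/(22.1-10.6) = 0.086957
Improvement: (W₁-W₂)/W₁ = (0.13333-0.086957)/0.13333 = 34.78%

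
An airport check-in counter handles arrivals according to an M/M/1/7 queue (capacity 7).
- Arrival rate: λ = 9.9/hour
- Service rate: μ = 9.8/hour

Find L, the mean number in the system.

ρ = λ/μ = 9.9/9.8 = 1.0102
P₀ = (1-ρ)/(1-ρ^(K+1)) = (1-1.0102)/(1-1.0102^8) = -0.01020/-0.08457 = 0.1206
P_K = P₀×ρ^K = 0.1206 × 1.0102^7 = 0.1206 × 1.0736 = 0.1295
L = ρ[1 - (K+1)ρ^K + Kρ^(K+1)] / [(1-ρ)(1-ρ^(K+1))]
L = 1.0102 × (1 - 8×1.07362236 + 7×1.08457331) / ((1 - 1.0102) × (1 - 1.08457331)) = 3.5533 passengers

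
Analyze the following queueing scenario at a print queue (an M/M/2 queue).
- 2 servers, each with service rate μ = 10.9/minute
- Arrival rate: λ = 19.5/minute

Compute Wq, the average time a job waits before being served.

Traffic intensity: ρ = λ/(cμ) = 19.5/(2×10.9) = 0.8945
Since ρ = 0.8945 < 1, system is stable.
Offered load a = λ/μ = cρ = 19.5/10.9 = 1.7890
P₀ = [ Σₙ₌₀^1 aⁿ/n! + a^2/(2!(1-ρ)) ]⁻¹
Σ = a^0/0! + a^1/1! = 1.0000 + 1.7890 = 2.7890
a^2/(2!(1-ρ)) = 3.20049/(2 × 0.105505) = 15.1675
P₀ = 1/(2.7890 + 15.1675) = 0.05569
Lq = P₀·a^2·ρ / (2!(1-ρ)²) = 0.0556901 × 3.20049 × 0.894495 / (2 × 0.0111312) = 7.1614
Wq = Lq/λ = 7.1614/19.5 = 0.3673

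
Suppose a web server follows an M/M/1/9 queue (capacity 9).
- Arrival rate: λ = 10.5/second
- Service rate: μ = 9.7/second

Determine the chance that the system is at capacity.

ρ = λ/μ = 10.5/9.7 = 1.08247
P₀ = (1-ρ)/(1-ρ^(K+1)) = (1-1.08247)/(1-1.08247^10) = -0.08247/-1.2088 = 0.06822
P_K = P₀×ρ^K = 0.06822 × 1.08247^9 = 0.06822 × 2.0405 = 0.1392
Blocking probability = 13.92%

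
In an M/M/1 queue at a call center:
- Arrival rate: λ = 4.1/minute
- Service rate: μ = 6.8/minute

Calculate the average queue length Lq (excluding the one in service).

ρ = λ/μ = 4.1/6.8 = 0.6029
For M/M/1: Lq = λ²/(μ(μ-λ))
Lq = 16.81/(6.8 × 2.70)
Lq = 0.9156 calls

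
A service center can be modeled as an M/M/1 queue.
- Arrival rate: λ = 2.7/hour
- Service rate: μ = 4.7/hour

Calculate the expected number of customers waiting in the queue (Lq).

ρ = λ/μ = 2.7/4.7 = 0.5745
For M/M/1: Lq = λ²/(μ(μ-λ))
Lq = 7.29/(4.7 × 2.00)
Lq = 0.7755 customers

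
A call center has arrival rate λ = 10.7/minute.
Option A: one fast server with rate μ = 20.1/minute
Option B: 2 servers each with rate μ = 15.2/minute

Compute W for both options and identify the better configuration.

Option A: single server μ = 20.1 (M/M/1)
  ρ_A = 10.7/20.1 = 0.5323
  W_A = 1/(μ-λ) = 1/(20.1-10.7) = 1/9.40 = 0.1064

Option B: 2 servers μ = 15.2 (M/M/2)
  ρ_B = λ/(cμ) = 10.7/(2×15.2) = 0.3520
  Offered load a = λ/μ = cρ = 10.7/15.2 = 0.7039
  P₀ = [ Σₙ₌₀^1 aⁿ/n! + a^2/(2!(1-ρ)) ]⁻¹
  Σ = a^0/0! + a^1/1! = 1.0000 + 0.7039 = 1.7039
  a^2/(2!(1-ρ)) = 0.4955/(2 × 0.6480) = 0.3823
  P₀ = 1/(1.7039 + 0.3823) = 0.4793
  Lq = P₀·a^2·ρ / (2!(1-ρ)²) = 0.4793 × 0.4955 × 0.3520 / (2 × 0.4199) = 0.09954
  Wq_B = Lq/λ = 0.09954/10.7 = 0.009303
  W_B = Wq_B + 1/μ = 0.009303 + 0.06579 = 0.07509

Since W_B = 0.07509 < W_A = 0.1064, Option B (multiple servers) has the shorter time in system.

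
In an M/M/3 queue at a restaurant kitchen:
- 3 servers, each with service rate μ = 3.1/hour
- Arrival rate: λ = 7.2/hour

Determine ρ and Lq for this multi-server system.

Traffic intensity: ρ = λ/(cμ) = 7.2/(3×3.1) = 0.7742
Since ρ = 0.7742 < 1, system is stable.
Offered load a = λ/μ = cρ = 7.2/3.1 = 2.3226
P₀ = [ Σₙ₌₀^2 aⁿ/n! + a^3/(3!(1-ρ)) ]⁻¹
Σ = a^0/0! + a^1/1! + a^2/2! = 1.0000 + 2.3226 + 2.6972 = 6.0198
a^3/(3!(1-ρ)) = 12.5289/(6 × 0.225806) = 9.2475
P₀ = 1/(6.0198 + 9.2475) = 0.06550
Lq = P₀·a^3·ρ / (3!(1-ρ)²) = 0.06550 × 12.5289 × 0.7742 / (6 × 0.05099) = 2.0767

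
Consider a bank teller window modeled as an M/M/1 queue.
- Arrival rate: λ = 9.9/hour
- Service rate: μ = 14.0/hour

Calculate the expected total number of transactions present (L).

ρ = λ/μ = 9.9/14.0 = 0.7071
For M/M/1: L = λ/(μ-λ)
L = 9.9/(14.0-9.9) = 9.9/4.10
L = 2.4146 transactions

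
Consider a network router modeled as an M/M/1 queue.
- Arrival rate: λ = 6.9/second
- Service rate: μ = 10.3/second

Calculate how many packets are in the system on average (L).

ρ = λ/μ = 6.9/10.3 = 0.6699
For M/M/1: L = λ/(μ-λ)
L = 6.9/(10.3-6.9) = 6.9/3.40
L = 2.0294 packets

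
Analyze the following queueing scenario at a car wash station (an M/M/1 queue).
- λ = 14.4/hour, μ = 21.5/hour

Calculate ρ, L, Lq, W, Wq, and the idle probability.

Step 1: ρ = λ/μ = 14.4/21.5 = 0.6698
Step 2: L = λ/(μ-λ) = 14.4/7.10 = 2.0282
Step 3: Lq = λ²/(μ(μ-λ)) = 207.36/(21.5×7.10) = 1.3584
Step 4: W = 1/(μ-λ) = 1/7.10 = 0.14085
Step 5: Wq = λ/(μ(μ-λ)) = 14.4/(21.5×7.10) = 0.09433
Step 6: P(0) = 1-ρ = 0.3302
Verify: L = λW = 14.4×0.14085 = 2.0282 ✔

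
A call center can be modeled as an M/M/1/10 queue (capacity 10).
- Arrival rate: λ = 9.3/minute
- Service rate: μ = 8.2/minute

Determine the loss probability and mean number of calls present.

ρ = λ/μ = 9.3/8.2 = 1.13415
P₀ = (1-ρ)/(1-ρ^(K+1)) = (1-1.13415)/(1-1.13415^11) = -0.13415/-2.9937 = 0.04481
P_K = P₀×ρ^K = 0.04481 × 1.13415^10 = 0.04481 × 3.5213 = 0.1578
Blocking probability P_10 = 0.1578 (15.78%)
L = ρ[1 - (K+1)ρ^K + Kρ^(K+1)] / [(1-ρ)(1-ρ^(K+1))]
L = 1.13415 × (1 - 11×3.521316 + 10×3.993700) / ((1 - 1.13415) × (1 - 3.993700)) = 6.2200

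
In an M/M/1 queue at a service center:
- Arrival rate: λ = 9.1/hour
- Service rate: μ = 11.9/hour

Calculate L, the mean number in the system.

ρ = λ/μ = 9.1/11.9 = 0.7647
For M/M/1: L = λ/(μ-λ)
L = 9.1/(11.9-9.1) = 9.1/2.80
L = 3.2500 customers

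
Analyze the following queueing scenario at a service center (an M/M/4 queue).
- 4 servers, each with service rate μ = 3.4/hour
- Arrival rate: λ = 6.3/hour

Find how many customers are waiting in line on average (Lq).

Traffic intensity: ρ = λ/(cμ) = 6.3/(4×3.4) = 0.4632
Since ρ = 0.4632 < 1, system is stable.
Offered load a = λ/μ = cρ = 6.3/3.4 = 1.8529
P₀ = [ Σₙ₌₀^3 aⁿ/n! + a^4/(4!(1-ρ)) ]⁻¹
Σ = a^0/0! + a^1/1! + a^2/2! + a^3/3! = 1.0000 + 1.8529 + 1.7167 + 1.0603 = 5.6299
a^4/(4!(1-ρ)) = 11.7882/(24 × 0.53676) = 0.9151
P₀ = 1/(5.6299 + 0.9151) = 0.1528
Lq = P₀·a^4·ρ / (4!(1-ρ)²) = 0.1528 × 11.7882 × 0.4632 / (24 × 0.2881) = 0.1207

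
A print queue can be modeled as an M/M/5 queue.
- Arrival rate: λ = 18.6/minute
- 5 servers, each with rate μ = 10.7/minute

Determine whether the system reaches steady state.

Stability requires ρ = λ/(cμ) < 1
ρ = 18.6/(5 × 10.7) = 18.6/53.50 = 0.3477
Since 0.3477 < 1, the system is STABLE.
The servers are busy 34.77% of the time.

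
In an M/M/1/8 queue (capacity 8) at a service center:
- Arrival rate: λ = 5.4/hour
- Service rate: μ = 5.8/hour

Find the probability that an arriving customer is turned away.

ρ = λ/μ = 5.4/5.8 = 0.93103
P₀ = (1-ρ)/(1-ρ^(K+1)) = (1-0.93103)/(1-0.93103^9) = 0.06897/0.4744 = 0.1454
P_K = P₀×ρ^K = 0.14539 × 0.93103^8 = 0.14539 × 0.56456 = 0.08208
Blocking probability = 8.21%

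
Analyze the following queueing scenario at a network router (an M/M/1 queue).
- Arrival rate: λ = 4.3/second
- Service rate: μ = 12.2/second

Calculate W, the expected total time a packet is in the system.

First, compute utilization: ρ = λ/μ = 4.3/12.2 = 0.3525
For M/M/1: W = 1/(μ-λ)
W = 1/(12.2-4.3) = 1/7.90
W = 0.1266 seconds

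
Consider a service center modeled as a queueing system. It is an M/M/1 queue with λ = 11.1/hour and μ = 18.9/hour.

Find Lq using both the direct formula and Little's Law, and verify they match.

Method 1 (direct): Lq = λ²/(μ(μ-λ)) = 123.21/(18.9 × 7.80) = 0.8358

Method 2 (Little's Law):
W = 1/(μ-λ) = 1/7.80 = 0.12821
Wq = W - 1/μ = 0.12821 - 0.052910 = 0.07530
Lq = λWq = 11.1 × 0.07530 = 0.8358 ✔ (matches Method 1)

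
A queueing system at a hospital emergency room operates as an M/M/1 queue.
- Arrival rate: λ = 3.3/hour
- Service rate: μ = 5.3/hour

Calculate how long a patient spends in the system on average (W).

First, compute utilization: ρ = λ/μ = 3.3/5.3 = 0.6226
For M/M/1: W = 1/(μ-λ)
W = 1/(5.3-3.3) = 1/2.00
W = 0.5000 hours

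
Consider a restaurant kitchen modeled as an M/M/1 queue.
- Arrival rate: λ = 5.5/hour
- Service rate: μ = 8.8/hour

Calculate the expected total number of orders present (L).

ρ = λ/μ = 5.5/8.8 = 0.6250
For M/M/1: L = λ/(μ-λ)
L = 5.5/(8.8-5.5) = 5.5/3.30
L = 1.6667 orders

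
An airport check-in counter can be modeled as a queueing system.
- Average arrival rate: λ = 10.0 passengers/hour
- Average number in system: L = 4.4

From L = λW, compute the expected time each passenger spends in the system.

Little's Law: L = λW, so W = L/λ
W = 4.4/10.0 = 0.4400 hours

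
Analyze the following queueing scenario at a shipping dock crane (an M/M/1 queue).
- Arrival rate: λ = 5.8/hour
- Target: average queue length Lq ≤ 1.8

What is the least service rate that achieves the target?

For M/M/1: Lq = λ²/(μ(μ-λ))
Need Lq ≤ 1.8, i.e. μ(μ-λ) ≥ λ²/1.8
μ² - 5.8μ - 33.64/1.8 ≥ 0  →  μ² - 5.8μ - 18.6889 ≥ 0
Quadratic formula (positive root): μ = [λ + √(λ² + 4×18.6889)]/2
Discriminant: 33.64 + 4×18.6889 = 108.3956, √108.3956 = 10.4113
μ ≥ (5.8 + 10.4113)/2 = 8.1057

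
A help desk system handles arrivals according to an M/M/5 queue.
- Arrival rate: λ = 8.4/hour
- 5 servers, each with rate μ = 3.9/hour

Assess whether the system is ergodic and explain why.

Stability requires ρ = λ/(cμ) < 1
ρ = 8.4/(5 × 3.9) = 8.4/19.50 = 0.4308
Since 0.4308 < 1, the system is STABLE.
The servers are busy 43.08% of the time.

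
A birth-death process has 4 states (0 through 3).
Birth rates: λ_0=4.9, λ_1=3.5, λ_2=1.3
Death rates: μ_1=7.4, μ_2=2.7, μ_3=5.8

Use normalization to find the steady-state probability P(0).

Ratios P(n)/P(0) = (λ₀···λₙ₋₁)/(μ₁···μₙ):
P(1)/P(0) = (4.9)/(7.4) = 0.66216
P(2)/P(0) = (4.9×3.5)/(7.4×2.7) = 0.85836
P(3)/P(0) = (4.9×3.5×1.3)/(7.4×2.7×5.8) = 0.19239

Normalization: ∑ P(n) = 1
P(0) × (1.0000 + 0.66216 + 0.85836 + 0.19239) = 1
P(0) × 2.7129 = 1
P(0) = 1/2.7129 = 0.3686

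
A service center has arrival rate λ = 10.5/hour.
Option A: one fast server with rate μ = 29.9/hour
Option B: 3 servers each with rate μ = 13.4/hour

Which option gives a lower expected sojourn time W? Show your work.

Option A: single server μ = 29.9 (M/M/1)
  ρ_A = 10.5/29.9 = 0.3512
  W_A = 1/(μ-λ) = 1/(29.9-10.5) = 1/19.40 = 0.05155

Option B: 3 servers μ = 13.4 (M/M/3)
  ρ_B = λ/(cμ) = 10.5/(3×13.4) = 0.2612
  Offered load a = λ/μ = cρ = 10.5/13.4 = 0.7836
  P₀ = [ Σₙ₌₀^2 aⁿ/n! + a^3/(3!(1-ρ)) ]⁻¹
  Σ = a^0/0! + a^1/1! + a^2/2! = 1.0000 + 0.7836 + 0.3070 = 2.0906
  a^3/(3!(1-ρ)) = 0.4811/(6 × 0.7388) = 0.1085
  P₀ = 1/(2.0906 + 0.1085) = 0.4547
  Lq = P₀·a^3·ρ / (3!(1-ρ)²) = 0.4547 × 0.4811 × 0.2612 / (6 × 0.5458) = 0.01745
  Wq_B = Lq/λ = 0.01745/10.5 = 0.001662
  W_B = Wq_B + 1/μ = 0.001662 + 0.07463 = 0.07629

Since W_A = 0.05155 < W_B = 0.07629, Option A (single fast server) has the shorter time in system.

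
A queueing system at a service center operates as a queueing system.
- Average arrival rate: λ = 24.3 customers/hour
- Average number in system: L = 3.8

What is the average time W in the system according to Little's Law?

Little's Law: L = λW, so W = L/λ
W = 3.8/24.3 = 0.1564 hours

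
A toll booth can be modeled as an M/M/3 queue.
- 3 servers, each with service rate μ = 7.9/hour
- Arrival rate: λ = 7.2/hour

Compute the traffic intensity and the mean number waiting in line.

Traffic intensity: ρ = λ/(cμ) = 7.2/(3×7.9) = 0.3038
Since ρ = 0.3038 < 1, system is stable.
Offered load a = λ/μ = cρ = 7.2/7.9 = 0.9114
P₀ = [ Σₙ₌₀^2 aⁿ/n! + a^3/(3!(1-ρ)) ]⁻¹
Σ = a^0/0! + a^1/1! + a^2/2! = 1.0000 + 0.9114 + 0.4153 = 2.3267
a^3/(3!(1-ρ)) = 0.7570/(6 × 0.6962) = 0.1812
P₀ = 1/(2.3267 + 0.1812) = 0.3987
Lq = P₀·a^3·ρ / (3!(1-ρ)²) = 0.3987 × 0.7570 × 0.3038 / (6 × 0.4847) = 0.03153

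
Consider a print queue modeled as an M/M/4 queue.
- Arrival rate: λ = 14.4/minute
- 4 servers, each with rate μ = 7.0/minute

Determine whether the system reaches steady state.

Stability requires ρ = λ/(cμ) < 1
ρ = 14.4/(4 × 7.0) = 14.4/28.00 = 0.5143
Since 0.5143 < 1, the system is STABLE.
The servers are busy 51.43% of the time.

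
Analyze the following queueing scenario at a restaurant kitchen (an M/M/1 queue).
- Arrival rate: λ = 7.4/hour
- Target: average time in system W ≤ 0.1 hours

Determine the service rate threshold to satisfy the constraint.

For M/M/1: W = 1/(μ-λ)
Need W ≤ 0.1, so 1/(μ-λ) ≤ 0.1
μ - λ ≥ 1/0.1 = 10.0000
μ ≥ 7.4 + 10.0000 = 17.4000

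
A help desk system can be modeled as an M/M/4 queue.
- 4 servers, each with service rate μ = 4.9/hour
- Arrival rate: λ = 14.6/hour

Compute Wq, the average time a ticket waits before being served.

Traffic intensity: ρ = λ/(cμ) = 14.6/(4×4.9) = 0.7449
Since ρ = 0.7449 < 1, system is stable.
Offered load a = λ/μ = cρ = 14.6/4.9 = 2.9796
P₀ = [ Σₙ₌₀^3 aⁿ/n! + a^4/(4!(1-ρ)) ]⁻¹
Σ = a^0/0! + a^1/1! + a^2/2! + a^3/3! = 1.0000 + 2.9796 + 4.4390 + 4.4088 = 12.8274
a^4/(4!(1-ρ)) = 78.8183/(24 × 0.255102) = 12.8737
P₀ = 1/(12.8274 + 12.8737) = 0.03891
Lq = P₀·a^4·ρ / (4!(1-ρ)²) = 0.03891 × 78.8183 × 0.7449 / (24 × 0.06508) = 1.4626
Wq = Lq/λ = 1.4626/14.6 = 0.1002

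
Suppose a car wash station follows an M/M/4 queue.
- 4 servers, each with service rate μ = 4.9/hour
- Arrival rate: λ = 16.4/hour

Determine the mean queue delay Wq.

Traffic intensity: ρ = λ/(cμ) = 16.4/(4×4.9) = 0.8367
Since ρ = 0.8367 < 1, system is stable.
Offered load a = λ/μ = cρ = 16.4/4.9 = 3.3469
P₀ = [ Σₙ₌₀^3 aⁿ/n! + a^4/(4!(1-ρ)) ]⁻¹
Σ = a^0/0! + a^1/1! + a^2/2! + a^3/3! = 1.00000 + 3.34694 + 5.60100 + 6.24873 = 16.1967
a^4/(4!(1-ρ)) = 125.4848/(24 × 0.163265) = 32.0248
P₀ = 1/(16.1967 + 32.0248) = 0.02074
Lq = P₀·a^4·ρ / (4!(1-ρ)²) = 0.020738 × 125.4848 × 0.83673 / (24 × 0.026656) = 3.4036
Wq = Lq/λ = 3.4036/16.4 = 0.2075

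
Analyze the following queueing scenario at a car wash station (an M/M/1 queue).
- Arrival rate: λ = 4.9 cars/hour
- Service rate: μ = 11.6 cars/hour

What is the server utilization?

Server utilization: ρ = λ/μ
ρ = 4.9/11.6 = 0.4224
The server is busy 42.24% of the time.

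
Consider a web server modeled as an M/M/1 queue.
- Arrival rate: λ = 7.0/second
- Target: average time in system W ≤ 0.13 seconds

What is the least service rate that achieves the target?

For M/M/1: W = 1/(μ-λ)
Need W ≤ 0.13, so 1/(μ-λ) ≤ 0.13
μ - λ ≥ 1/0.13 = 7.6923
μ ≥ 7.0 + 7.6923 = 14.6923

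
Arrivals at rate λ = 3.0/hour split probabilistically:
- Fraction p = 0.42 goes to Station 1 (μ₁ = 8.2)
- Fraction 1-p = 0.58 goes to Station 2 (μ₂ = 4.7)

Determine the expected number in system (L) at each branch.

Effective rates: λ₁ = 3.0×0.42 = 1.26, λ₂ = 3.0×0.58 = 1.74
Station 1: ρ₁ = 1.26/8.2 = 0.1537, L₁ = ρ₁/(1-ρ₁) = 0.1537/(1-0.1537) = 0.1816
Station 2: ρ₂ = 1.74/4.7 = 0.3702, L₂ = ρ₂/(1-ρ₂) = 0.3702/(1-0.3702) = 0.5878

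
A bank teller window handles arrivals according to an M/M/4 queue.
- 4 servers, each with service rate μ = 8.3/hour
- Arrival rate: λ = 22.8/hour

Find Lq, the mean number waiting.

Traffic intensity: ρ = λ/(cμ) = 22.8/(4×8.3) = 0.6867
Since ρ = 0.6867 < 1, system is stable.
Offered load a = λ/μ = cρ = 22.8/8.3 = 2.7470
P₀ = [ Σₙ₌₀^3 aⁿ/n! + a^4/(4!(1-ρ)) ]⁻¹
Σ = a^0/0! + a^1/1! + a^2/2! + a^3/3! = 1.00000 + 2.74699 + 3.77297 + 3.45477 = 10.9747
a^4/(4!(1-ρ)) = 56.9413/(24 × 0.313253) = 7.5739
P₀ = 1/(10.9747 + 7.5739) = 0.05391
Lq = P₀·a^4·ρ / (4!(1-ρ)²) = 0.053912 × 56.9413 × 0.68675 / (24 × 0.098127) = 0.8952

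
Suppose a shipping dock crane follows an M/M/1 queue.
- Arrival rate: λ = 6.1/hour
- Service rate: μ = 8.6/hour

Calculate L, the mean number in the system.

ρ = λ/μ = 6.1/8.6 = 0.7093
For M/M/1: L = λ/(μ-λ)
L = 6.1/(8.6-6.1) = 6.1/2.50
L = 2.4400 containers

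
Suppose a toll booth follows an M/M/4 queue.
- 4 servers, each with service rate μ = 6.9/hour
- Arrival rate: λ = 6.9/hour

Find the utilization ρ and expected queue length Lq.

Traffic intensity: ρ = λ/(cμ) = 6.9/(4×6.9) = 0.2500
Since ρ = 0.2500 < 1, system is stable.
Offered load a = λ/μ = cρ = 6.9/6.9 = 1.0000
P₀ = [ Σₙ₌₀^3 aⁿ/n! + a^4/(4!(1-ρ)) ]⁻¹
Σ = a^0/0! + a^1/1! + a^2/2! + a^3/3! = 1.0000 + 1.0000 + 0.5000 + 0.1667 = 2.6667
a^4/(4!(1-ρ)) = 1.0000/(24 × 0.7500) = 0.05556
P₀ = 1/(2.6667 + 0.05556) = 0.3673
Lq = P₀·a^4·ρ / (4!(1-ρ)²) = 0.36735 × 1.0000 × 0.25000 / (24 × 0.56250) = 0.006803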